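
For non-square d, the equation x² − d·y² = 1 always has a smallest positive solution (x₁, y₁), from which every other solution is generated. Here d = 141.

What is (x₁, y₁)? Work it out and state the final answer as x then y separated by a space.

d=141: √d = [11; 1,6,1,22] (ℓ=4, even), read p_3/q_3
step 0: (11, 1)  from 11·(1,0) + (0,1)
step 1: (12, 1)  from 1·(11,1) + (1,0)
step 2: (83, 7)  from 6·(12,1) + (11,1)
step 3: (95, 8)  from 1·(83,7) + (12,1)
fundamental: x₁=95, y₁=8  (since 9025 − 141·64 = 1)

95 8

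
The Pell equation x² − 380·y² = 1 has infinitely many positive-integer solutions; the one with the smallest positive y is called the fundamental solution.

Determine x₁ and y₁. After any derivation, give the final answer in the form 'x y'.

√380 → a₀=19, period (2,38); ℓ=2 even so k=1
a_0=19:  p_0=19·1+0=19,  q_0=19·0+1=1
a_1=2:  p_1=2·19+1=39,  q_1=2·1+0=2
fundamental: x₁=39, y₁=2  (since 1521 − 380·4 = 1)

39 2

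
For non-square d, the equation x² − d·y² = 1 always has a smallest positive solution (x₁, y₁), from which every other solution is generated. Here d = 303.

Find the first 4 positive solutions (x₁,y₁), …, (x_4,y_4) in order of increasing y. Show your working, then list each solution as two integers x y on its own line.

√303 → a₀=17, period (2,2,5,2,2,34); ℓ=6 even so k=5
step 0: (17, 1)  from 17·(1,0) + (0,1)
…
step 2: (87, 5)  from 2·(35,2) + (17,1)
step 3: (470, 27)  from 5·(87,5) + (35,2)
step 4: (1027, 59)  from 2·(470,27) + (87,5)
step 5: (2524, 145)  from 2·(1027,59) + (470,27)
→ (2524, 145).  Check: 2524²=6370576, 303·145²=6370575, difference 1.
(x_2, y_2) = (2524·2524 + 303·145·145, 2524·145 + 145·2524) = (12741151, 731960)
(x_3, y_3) = (2524·12741151 + 303·145·731960, 2524·731960 + 145·12741151) = (64317327724, 3694933935)
(x_4, y_4) = (2524·64317327724 + 303·145·3694933935, 2524·3694933935 + 145·64317327724) = (324673857609601, 18652025771920)

2524 145
12741151 731960
64317327724 3694933935
324673857609601 18652025771920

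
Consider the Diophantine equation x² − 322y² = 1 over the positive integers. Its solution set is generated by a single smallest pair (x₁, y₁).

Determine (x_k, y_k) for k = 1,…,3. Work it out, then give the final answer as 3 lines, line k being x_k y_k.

323 18
208657 11628
134792099 7511670

√322 → a₀=17, period (1,16,1,34); ℓ=4 even so k=3
step 0: (17, 1)  from 17·(1,0) + (0,1)
step 1: (18, 1)  from 1·(17,1) + (1,0)
step 2: (305, 17)  from 16·(18,1) + (17,1)
step 3: (323, 18)  from 1·(305,17) + (18,1)
→ (323, 18).  Check: 323²=104329, 322·18²=104328, difference 1.
k=2:  x_2 = 323·323+322·18·18 = 208657,  y_2 = 323·18+18·323 = 11628
k=3:  x_3 = 323·208657+322·18·11628 = 134792099,  y_3 = 323·11628+18·208657 = 7511670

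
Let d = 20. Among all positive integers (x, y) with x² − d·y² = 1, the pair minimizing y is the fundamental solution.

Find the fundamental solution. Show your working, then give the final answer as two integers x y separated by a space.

9 2

[4; 2,8] for √20; ℓ=2 ⇒ convergent index 1
i=0: a=4 ⇒ p=4, q=1
i=1: a=2 ⇒ p=9, q=2
(x₁, y₁) = (9, 2);  9² − 20·2² = 1 ✓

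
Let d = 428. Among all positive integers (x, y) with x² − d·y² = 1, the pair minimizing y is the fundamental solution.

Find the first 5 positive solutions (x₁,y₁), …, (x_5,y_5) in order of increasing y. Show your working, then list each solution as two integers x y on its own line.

1850887 89466
6851565373537 331182912684
25362946559057703751 1225964295417811950
93887896135702420679780737 4538242753705644230486616
347551772829818329662915600223687 16799549031354731501369944644834

d=428: √d = [20; 1,2,4,1,5,10,5,1,4,2,1,40] (ℓ=12, even), read p_11/q_11
i=0: a=20 ⇒ p=20, q=1
…
i=2: a=2 ⇒ p=62, q=3
i=3: a=4 ⇒ p=269, q=13
i=4: a=1 ⇒ p=331, q=16
i=5: a=5 ⇒ p=1924, q=93
i=6: a=10 ⇒ p=19571, q=946
i=7: a=5 ⇒ p=99779, q=4823
i=8: a=1 ⇒ p=119350, q=5769
i=9: a=4 ⇒ p=577179, q=27899
i=10: a=2 ⇒ p=1273708, q=61567
i=11: a=1 ⇒ p=1850887, q=89466
(x₁, y₁) = (1850887, 89466);  1850887² − 428·89466² = 1 ✓
(x_2, y_2) = (1850887·1850887 + 428·89466·89466, 1850887·89466 + 89466·1850887) = (6851565373537, 331182912684)
(x_3, y_3) = (1850887·6851565373537 + 428·89466·331182912684, 1850887·331182912684 + 89466·6851565373537) = (25362946559057703751, 1225964295417811950)
(x_4, y_4) = (1850887·25362946559057703751 + 428·89466·1225964295417811950, 1850887·1225964295417811950 + 89466·25362946559057703751) = (93887896135702420679780737, 4538242753705644230486616)
(x_5, y_5) = (1850887·93887896135702420679780737 + 428·89466·4538242753705644230486616, 1850887·4538242753705644230486616 + 89466·93887896135702420679780737) = (347551772829818329662915600223687, 16799549031354731501369944644834)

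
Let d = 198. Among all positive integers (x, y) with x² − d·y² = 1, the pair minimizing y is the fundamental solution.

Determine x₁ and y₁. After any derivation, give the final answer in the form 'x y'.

197 14

d=198: √d = [14; 14,28] (ℓ=2, even), read p_1/q_1
i=0: a=14 ⇒ p=14, q=1
i=1: a=14 ⇒ p=197, q=14
(x₁, y₁) = (197, 14);  197² − 198·14² = 1 ✓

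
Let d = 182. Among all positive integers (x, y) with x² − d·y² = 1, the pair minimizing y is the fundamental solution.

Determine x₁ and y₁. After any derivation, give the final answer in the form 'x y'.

27 2

[13; 2,26] for √182; ℓ=2 ⇒ convergent index 1
step 0: (13, 1)  from 13·(1,0) + (0,1)
step 1: (27, 2)  from 2·(13,1) + (1,0)
fundamental: x₁=27, y₁=2  (since 729 − 182·4 = 1)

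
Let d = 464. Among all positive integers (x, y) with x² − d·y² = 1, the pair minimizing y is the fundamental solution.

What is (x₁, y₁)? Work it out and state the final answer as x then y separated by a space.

9801 455

√464 → a₀=21, period (1,1,5,1,1,1,5,1,1,42); ℓ=10 even so k=9
k=0  a_k=21  p_k/q_k = 21/1
…
k=2  a_k=1  p_k/q_k = 43/2
…
k=4  a_k=1  p_k/q_k = 280/13
k=5  a_k=1  p_k/q_k = 517/24
…
k=8  a_k=1  p_k/q_k = 5299/246
k=9  a_k=1  p_k/q_k = 9801/455
fundamental: x₁=9801, y₁=455  (since 96059601 − 464·207025 = 1)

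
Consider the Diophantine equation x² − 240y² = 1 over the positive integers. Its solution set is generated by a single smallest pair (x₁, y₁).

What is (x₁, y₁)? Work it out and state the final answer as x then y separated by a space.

[15; 2,30] for √240; ℓ=2 ⇒ convergent index 1
a_0=15:  p_0=15·1+0=15,  q_0=15·0+1=1
a_1=2:  p_1=2·15+1=31,  q_1=2·1+0=2
→ (31, 2).  Check: 31²=961, 240·2²=960, difference 1.

31 2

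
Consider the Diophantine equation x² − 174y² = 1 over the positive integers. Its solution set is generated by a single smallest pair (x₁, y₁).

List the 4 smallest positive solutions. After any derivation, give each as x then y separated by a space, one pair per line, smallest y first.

1451 110
4210801 319220
12219743051 926376330
35461690123201 2688343790440

√174 = [13; 5,4,5,26, …], period ℓ=4 (even) → k=3
step 0: (13, 1)  from 13·(1,0) + (0,1)
step 1: (66, 5)  from 5·(13,1) + (1,0)
step 2: (277, 21)  from 4·(66,5) + (13,1)
step 3: (1451, 110)  from 5·(277,21) + (66,5)
(x₁, y₁) = (1451, 110);  1451² − 174·110² = 1 ✓
(x_2, y_2) = (1451·1451 + 174·110·110, 1451·110 + 110·1451) = (4210801, 319220)
(x_3, y_3) = (1451·4210801 + 174·110·319220, 1451·319220 + 110·4210801) = (12219743051, 926376330)
(x_4, y_4) = (1451·12219743051 + 174·110·926376330, 1451·926376330 + 110·12219743051) = (35461690123201, 2688343790440)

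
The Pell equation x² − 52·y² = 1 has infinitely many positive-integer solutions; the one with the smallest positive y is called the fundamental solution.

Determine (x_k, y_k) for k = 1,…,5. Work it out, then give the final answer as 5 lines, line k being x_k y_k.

649 90
842401 116820
1093435849 151632270
1419278889601 196818569640
1842222905266249 255470351760450

√52 → a₀=7, period (4,1,2,1,4,14); ℓ=6 even so k=5
k=0  a_k=7  p_k/q_k = 7/1
…
k=4  a_k=1  p_k/q_k = 137/19
k=5  a_k=4  p_k/q_k = 649/90
→ (649, 90).  Check: 649²=421201, 52·90²=421200, difference 1.
(649+90√52)^2 = 842401 + 116820√52
(649+90√52)^3 = 1093435849 + 151632270√52
(649+90√52)^4 = 1419278889601 + 196818569640√52
(649+90√52)^5 = 1842222905266249 + 255470351760450√52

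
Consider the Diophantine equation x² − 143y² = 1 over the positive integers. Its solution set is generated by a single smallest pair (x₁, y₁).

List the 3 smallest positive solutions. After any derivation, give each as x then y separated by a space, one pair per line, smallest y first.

12 1
287 24
6876 575

√143 → a₀=11, period (1,22); ℓ=2 even so k=1
step 0: (11, 1)  from 11·(1,0) + (0,1)
step 1: (12, 1)  from 1·(11,1) + (1,0)
→ (12, 1).  Check: 12²=144, 143·1²=143, difference 1.
n=2: (12,1)∘(12,1) = (12·12+143·1·1, 12·1+1·12) = (287,24)
n=3: (287,24)∘(12,1) = (12·287+143·1·24, 12·24+1·287) = (6876,575)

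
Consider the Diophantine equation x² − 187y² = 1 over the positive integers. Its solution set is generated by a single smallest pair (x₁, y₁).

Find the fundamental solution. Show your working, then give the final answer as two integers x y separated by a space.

√187 = [13; 1,2,13,2,1,26, …], period ℓ=6 (even) → k=5
step 0: (13, 1)  from 13·(1,0) + (0,1)
step 1: (14, 1)  from 1·(13,1) + (1,0)
…
step 3: (547, 40)  from 13·(41,3) + (14,1)
step 4: (1135, 83)  from 2·(547,40) + (41,3)
step 5: (1682, 123)  from 1·(1135,83) + (547,40)
fundamental: x₁=1682, y₁=123  (since 2829124 − 187·15129 = 1)

1682 123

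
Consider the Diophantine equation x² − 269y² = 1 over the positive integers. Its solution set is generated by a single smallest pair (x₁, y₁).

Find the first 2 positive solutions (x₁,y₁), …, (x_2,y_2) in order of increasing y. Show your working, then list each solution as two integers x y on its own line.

√269 → a₀=16, period (2,2,32); ℓ=3 odd so k=5
a_0=16:  p_0=16·1+0=16,  q_0=16·0+1=1
a_1=2:  p_1=2·16+1=33,  q_1=2·1+0=2
…
a_3=32:  p_3=32·82+33=2657,  q_3=32·5+2=162
a_4=2:  p_4=2·2657+82=5396,  q_4=2·162+5=329
a_5=2:  p_5=2·5396+2657=13449,  q_5=2·329+162=820
→ (13449, 820).  Check: 13449²=180875601, 269·820²=180875600, difference 1.
n=2: (13449,820)∘(13449,820) = (13449·13449+269·820·820, 13449·820+820·13449) = (361751201,22056360)

13449 820
361751201 22056360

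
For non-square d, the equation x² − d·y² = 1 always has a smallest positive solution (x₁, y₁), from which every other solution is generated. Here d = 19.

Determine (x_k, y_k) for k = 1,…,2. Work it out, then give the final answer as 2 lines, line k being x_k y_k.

[4; 2,1,3,1,2,8] for √19; ℓ=6 ⇒ convergent index 5
k=0  a_k=4  p_k/q_k = 4/1
…
k=4  a_k=1  p_k/q_k = 61/14
k=5  a_k=2  p_k/q_k = 170/39
(x₁, y₁) = (170, 39);  170² − 19·39² = 1 ✓
k=2:  x_2 = 170·170+19·39·39 = 57799,  y_2 = 170·39+39·170 = 13260

170 39
57799 13260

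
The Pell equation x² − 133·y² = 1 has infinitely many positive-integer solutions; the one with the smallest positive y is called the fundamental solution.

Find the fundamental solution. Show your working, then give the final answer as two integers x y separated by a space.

2588599 224460

[11; 1,1,7,5,1,…,1,1,22] for √133; ℓ=16 ⇒ convergent index 15
k=0  a_k=11  p_k/q_k = 11/1
k=1  a_k=1  p_k/q_k = 12/1
…
k=3  a_k=7  p_k/q_k = 173/15
k=4  a_k=5  p_k/q_k = 888/77
…
k=6  a_k=1  p_k/q_k = 1949/169
…
k=8  a_k=2  p_k/q_k = 7969/691
…
k=10  a_k=1  p_k/q_k = 18948/1643
…
k=13  a_k=7  p_k/q_k = 1210008/104921
k=14  a_k=1  p_k/q_k = 1378591/119539
k=15  a_k=1  p_k/q_k = 2588599/224460
→ (2588599, 224460).  Check: 2588599²=6700844782801, 133·224460²=6700844782800, difference 1.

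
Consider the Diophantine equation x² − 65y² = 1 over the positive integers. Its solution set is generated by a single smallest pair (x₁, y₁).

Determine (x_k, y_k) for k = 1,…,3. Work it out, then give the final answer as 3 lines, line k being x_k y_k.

129 16
33281 4128
8586369 1065008

√65 = [8; 16, …], period ℓ=1 (odd) → k=1
i=0: a=8 ⇒ p=8, q=1
i=1: a=16 ⇒ p=129, q=16
fundamental: x₁=129, y₁=16  (since 16641 − 65·256 = 1)
k=2:  x_2 = 129·129+65·16·16 = 33281,  y_2 = 129·16+16·129 = 4128
k=3:  x_3 = 129·33281+65·16·4128 = 8586369,  y_3 = 129·4128+16·33281 = 1065008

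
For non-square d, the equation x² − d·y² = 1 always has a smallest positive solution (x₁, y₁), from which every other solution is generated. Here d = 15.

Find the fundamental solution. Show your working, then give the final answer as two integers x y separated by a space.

4 1

d=15: √d = [3; 1,6] (ℓ=2, even), read p_1/q_1
k=0  a_k=3  p_k/q_k = 3/1
k=1  a_k=1  p_k/q_k = 4/1
(x₁, y₁) = (4, 1);  4² − 15·1² = 1 ✓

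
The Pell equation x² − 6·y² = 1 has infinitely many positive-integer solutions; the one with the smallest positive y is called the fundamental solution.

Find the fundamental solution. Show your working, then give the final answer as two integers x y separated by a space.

5 2

d=6: √d = [2; 2,4] (ℓ=2, even), read p_1/q_1
a_0=2:  p_0=2·1+0=2,  q_0=2·0+1=1
a_1=2:  p_1=2·2+1=5,  q_1=2·1+0=2
→ (5, 2).  Check: 5²=25, 6·2²=24, difference 1.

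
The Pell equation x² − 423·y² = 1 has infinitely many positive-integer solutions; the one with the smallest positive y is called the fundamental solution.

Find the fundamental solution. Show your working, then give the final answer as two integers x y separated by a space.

4607 224

√423 = [20; 1,1,3,4,3,1,1,40, …], period ℓ=8 (even) → k=7
k=0  a_k=20  p_k/q_k = 20/1
…
k=2  a_k=1  p_k/q_k = 41/2
k=3  a_k=3  p_k/q_k = 144/7
k=4  a_k=4  p_k/q_k = 617/30
…
k=6  a_k=1  p_k/q_k = 2612/127
k=7  a_k=1  p_k/q_k = 4607/224
(x₁, y₁) = (4607, 224);  4607² − 423·224² = 1 ✓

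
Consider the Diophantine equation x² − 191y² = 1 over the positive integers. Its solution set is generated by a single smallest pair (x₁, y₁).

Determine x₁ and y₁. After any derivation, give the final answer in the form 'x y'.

√191 = [13; 1,4,1,1,3,…,4,1,26, …], period ℓ=16 (even) → k=15
i=0: a=13 ⇒ p=13, q=1
…
i=2: a=4 ⇒ p=69, q=5
…
i=4: a=1 ⇒ p=152, q=11
…
i=6: a=2 ⇒ p=1230, q=89
…
i=8: a=13 ⇒ p=40217, q=2910
i=9: a=2 ⇒ p=83433, q=6037
…
i=13: a=1 ⇒ p=1616447, q=116962
i=14: a=4 ⇒ p=7377553, q=533821
i=15: a=1 ⇒ p=8994000, q=650783
→ (8994000, 650783).  Check: 8994000²=80892036000000, 191·650783²=80892035999999, difference 1.

8994000 650783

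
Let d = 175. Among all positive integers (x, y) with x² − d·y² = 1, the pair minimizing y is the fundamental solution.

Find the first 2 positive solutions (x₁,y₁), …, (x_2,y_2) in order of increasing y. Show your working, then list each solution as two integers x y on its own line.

2024 153
8193151 619344

√175 → a₀=13, period (4,2,1,2,4,26); ℓ=6 even so k=5
step 0: (13, 1)  from 13·(1,0) + (0,1)
step 1: (53, 4)  from 4·(13,1) + (1,0)
step 2: (119, 9)  from 2·(53,4) + (13,1)
step 3: (172, 13)  from 1·(119,9) + (53,4)
step 4: (463, 35)  from 2·(172,13) + (119,9)
step 5: (2024, 153)  from 4·(463,35) + (172,13)
→ (2024, 153).  Check: 2024²=4096576, 175·153²=4096575, difference 1.
n=2: (2024,153)∘(2024,153) = (2024·2024+175·153·153, 2024·153+153·2024) = (8193151,619344)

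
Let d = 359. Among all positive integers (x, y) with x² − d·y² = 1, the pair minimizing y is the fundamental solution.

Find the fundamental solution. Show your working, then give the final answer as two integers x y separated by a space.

d=359: √d = [18; 1,17,1,36] (ℓ=4, even), read p_3/q_3
k=0  a_k=18  p_k/q_k = 18/1
k=1  a_k=1  p_k/q_k = 19/1
k=2  a_k=17  p_k/q_k = 341/18
k=3  a_k=1  p_k/q_k = 360/19
(x₁, y₁) = (360, 19);  360² − 359·19² = 1 ✓

360 19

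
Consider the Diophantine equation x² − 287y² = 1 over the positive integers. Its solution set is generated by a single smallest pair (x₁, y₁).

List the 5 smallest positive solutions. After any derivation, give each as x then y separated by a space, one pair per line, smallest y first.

d=287: √d = [16; 1,15,1,32] (ℓ=4, even), read p_3/q_3
k=0  a_k=16  p_k/q_k = 16/1
k=1  a_k=1  p_k/q_k = 17/1
k=2  a_k=15  p_k/q_k = 271/16
k=3  a_k=1  p_k/q_k = 288/17
→ (288, 17).  Check: 288²=82944, 287·17²=82943, difference 1.
k=2:  x_2 = 288·288+287·17·17 = 165887,  y_2 = 288·17+17·288 = 9792
k=3:  x_3 = 288·165887+287·17·9792 = 95550624,  y_3 = 288·9792+17·165887 = 5640175
k=4:  x_4 = 288·95550624+287·17·5640175 = 55036993537,  y_4 = 288·5640175+17·95550624 = 3248731008
k=5:  x_5 = 288·55036993537+287·17·3248731008 = 31701212726688,  y_5 = 288·3248731008+17·55036993537 = 1871263420433

288 17
165887 9792
95550624 5640175
55036993537 3248731008
31701212726688 1871263420433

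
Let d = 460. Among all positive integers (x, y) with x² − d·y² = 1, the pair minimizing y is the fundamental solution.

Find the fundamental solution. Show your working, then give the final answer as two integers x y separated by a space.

d=460: √d = [21; 2,4,3,1,2,10,2,1,3,4,2,42] (ℓ=12, even), read p_11/q_11
i=0: a=21 ⇒ p=21, q=1
…
i=5: a=2 ⇒ p=2252, q=105
i=6: a=10 ⇒ p=23335, q=1088
i=7: a=2 ⇒ p=48922, q=2281
i=8: a=1 ⇒ p=72257, q=3369
i=9: a=3 ⇒ p=265693, q=12388
i=10: a=4 ⇒ p=1135029, q=52921
i=11: a=2 ⇒ p=2535751, q=118230
→ (2535751, 118230).  Check: 2535751²=6430033134001, 460·118230²=6430033134000, difference 1.

2535751 118230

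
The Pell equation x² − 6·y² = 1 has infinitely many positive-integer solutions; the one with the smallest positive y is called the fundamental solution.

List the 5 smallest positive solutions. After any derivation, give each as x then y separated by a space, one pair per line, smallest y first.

√6 = [2; 2,4, …], period ℓ=2 (even) → k=1
i=0: a=2 ⇒ p=2, q=1
i=1: a=2 ⇒ p=5, q=2
fundamental: x₁=5, y₁=2  (since 25 − 6·4 = 1)
k=2:  x_2 = 5·5+6·2·2 = 49,  y_2 = 5·2+2·5 = 20
k=3:  x_3 = 5·49+6·2·20 = 485,  y_3 = 5·20+2·49 = 198
k=4:  x_4 = 5·485+6·2·198 = 4801,  y_4 = 5·198+2·485 = 1960
k=5:  x_5 = 5·4801+6·2·1960 = 47525,  y_5 = 5·1960+2·4801 = 19402

5 2
49 20
485 198
4801 1960
47525 19402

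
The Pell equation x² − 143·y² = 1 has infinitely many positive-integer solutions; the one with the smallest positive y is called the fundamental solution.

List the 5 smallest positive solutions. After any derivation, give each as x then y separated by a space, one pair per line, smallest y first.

12 1
287 24
6876 575
164737 13776
3946812 330049

[11; 1,22] for √143; ℓ=2 ⇒ convergent index 1
i=0: a=11 ⇒ p=11, q=1
i=1: a=1 ⇒ p=12, q=1
fundamental: x₁=12, y₁=1  (since 144 − 143·1 = 1)
n=2: (12,1)∘(12,1) = (12·12+143·1·1, 12·1+1·12) = (287,24)
n=3: (287,24)∘(12,1) = (12·287+143·1·24, 12·24+1·287) = (6876,575)
n=4: (6876,575)∘(12,1) = (12·6876+143·1·575, 12·575+1·6876) = (164737,13776)
n=5: (164737,13776)∘(12,1) = (12·164737+143·1·13776, 12·13776+1·164737) = (3946812,330049)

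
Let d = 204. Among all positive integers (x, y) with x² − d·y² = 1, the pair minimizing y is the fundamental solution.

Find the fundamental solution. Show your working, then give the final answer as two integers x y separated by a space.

d=204: √d = [14; 3,1,1,6,1,1,3,28] (ℓ=8, even), read p_7/q_7
step 0: (14, 1)  from 14·(1,0) + (0,1)
…
step 2: (57, 4)  from 1·(43,3) + (14,1)
…
step 6: (1414, 99)  from 1·(757,53) + (657,46)
step 7: (4999, 350)  from 3·(1414,99) + (757,53)
→ (4999, 350).  Check: 4999²=24990001, 204·350²=24990000, difference 1.

4999 350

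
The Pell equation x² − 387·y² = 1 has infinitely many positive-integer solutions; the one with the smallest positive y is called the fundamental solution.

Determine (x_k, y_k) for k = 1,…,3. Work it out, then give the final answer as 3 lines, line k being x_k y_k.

√387 = [19; 1,2,19,2,1,38, …], period ℓ=6 (even) → k=5
a_0=19:  p_0=19·1+0=19,  q_0=19·0+1=1
…
a_4=2:  p_4=2·1141+59=2341,  q_4=2·58+3=119
a_5=1:  p_5=1·2341+1141=3482,  q_5=1·119+58=177
→ (3482, 177).  Check: 3482²=12124324, 387·177²=12124323, difference 1.
(x_2, y_2) = (3482·3482 + 387·177·177, 3482·177 + 177·3482) = (24248647, 1232628)
(x_3, y_3) = (3482·24248647 + 387·177·1232628, 3482·1232628 + 177·24248647) = (168867574226, 8584021215)

3482 177
24248647 1232628
168867574226 8584021215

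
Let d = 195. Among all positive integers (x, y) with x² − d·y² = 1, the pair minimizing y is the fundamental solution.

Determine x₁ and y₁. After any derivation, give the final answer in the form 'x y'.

√195 → a₀=13, period (1,26); ℓ=2 even so k=1
step 0: (13, 1)  from 13·(1,0) + (0,1)
step 1: (14, 1)  from 1·(13,1) + (1,0)
fundamental: x₁=14, y₁=1  (since 196 − 195·1 = 1)

14 1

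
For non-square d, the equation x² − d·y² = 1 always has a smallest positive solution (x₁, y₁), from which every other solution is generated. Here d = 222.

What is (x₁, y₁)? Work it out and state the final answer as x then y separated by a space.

[14; 1,8,1,28] for √222; ℓ=4 ⇒ convergent index 3
k=0  a_k=14  p_k/q_k = 14/1
k=1  a_k=1  p_k/q_k = 15/1
k=2  a_k=8  p_k/q_k = 134/9
k=3  a_k=1  p_k/q_k = 149/10
(x₁, y₁) = (149, 10);  149² − 222·10² = 1 ✓

149 10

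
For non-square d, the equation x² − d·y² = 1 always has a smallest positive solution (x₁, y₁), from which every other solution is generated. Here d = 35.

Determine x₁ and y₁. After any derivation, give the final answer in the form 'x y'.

d=35: √d = [5; 1,10] (ℓ=2, even), read p_1/q_1
k=0  a_k=5  p_k/q_k = 5/1
k=1  a_k=1  p_k/q_k = 6/1
(x₁, y₁) = (6, 1);  6² − 35·1² = 1 ✓

6 1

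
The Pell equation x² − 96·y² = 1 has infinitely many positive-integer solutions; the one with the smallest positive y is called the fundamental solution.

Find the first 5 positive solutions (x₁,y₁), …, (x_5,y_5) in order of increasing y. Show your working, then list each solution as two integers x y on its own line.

d=96: √d = [9; 1,3,1,18] (ℓ=4, even), read p_3/q_3
k=0  a_k=9  p_k/q_k = 9/1
…
k=2  a_k=3  p_k/q_k = 39/4
k=3  a_k=1  p_k/q_k = 49/5
fundamental: x₁=49, y₁=5  (since 2401 − 96·25 = 1)
(x_2, y_2) = (49·49 + 96·5·5, 49·5 + 5·49) = (4801, 490)
(x_3, y_3) = (49·4801 + 96·5·490, 49·490 + 5·4801) = (470449, 48015)
(x_4, y_4) = (49·470449 + 96·5·48015, 49·48015 + 5·470449) = (46099201, 4704980)
(x_5, y_5) = (49·46099201 + 96·5·4704980, 49·4704980 + 5·46099201) = (4517251249, 461040025)

49 5
4801 490
470449 48015
46099201 4704980
4517251249 461040025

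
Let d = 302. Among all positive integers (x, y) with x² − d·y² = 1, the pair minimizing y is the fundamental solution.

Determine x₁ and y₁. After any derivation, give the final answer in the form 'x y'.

√302 = [17; 2,1,1,1,4,…,1,2,34, …], period ℓ=16 (even) → k=15
a_0=17:  p_0=17·1+0=17,  q_0=17·0+1=1
a_1=2:  p_1=2·17+1=35,  q_1=2·1+0=2
a_2=1:  p_2=1·35+17=52,  q_2=1·2+1=3
a_3=1:  p_3=1·52+35=87,  q_3=1·3+2=5
…
a_5=4:  p_5=4·139+87=643,  q_5=4·8+5=37
a_6=2:  p_6=2·643+139=1425,  q_6=2·37+8=82
a_7=1:  p_7=1·1425+643=2068,  q_7=1·82+37=119
…
a_11=4:  p_11=4·107675+36581=467281,  q_11=4·6196+2105=26889
…
a_13=1:  p_13=1·574956+467281=1042237,  q_13=1·33085+26889=59974
a_14=1:  p_14=1·1042237+574956=1617193,  q_14=1·59974+33085=93059
a_15=2:  p_15=2·1617193+1042237=4276623,  q_15=2·93059+59974=246092
→ (4276623, 246092).  Check: 4276623²=18289504284129, 302·246092²=18289504284128, difference 1.

4276623 246092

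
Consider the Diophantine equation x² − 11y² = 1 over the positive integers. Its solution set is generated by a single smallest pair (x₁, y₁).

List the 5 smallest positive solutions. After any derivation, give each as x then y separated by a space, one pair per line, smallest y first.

10 3
199 60
3970 1197
79201 23880
1580050 476403

√11 → a₀=3, period (3,6); ℓ=2 even so k=1
i=0: a=3 ⇒ p=3, q=1
i=1: a=3 ⇒ p=10, q=3
→ (10, 3).  Check: 10²=100, 11·3²=99, difference 1.
n=2: (10,3)∘(10,3) = (10·10+11·3·3, 10·3+3·10) = (199,60)
n=3: (199,60)∘(10,3) = (10·199+11·3·60, 10·60+3·199) = (3970,1197)
n=4: (3970,1197)∘(10,3) = (10·3970+11·3·1197, 10·1197+3·3970) = (79201,23880)
n=5: (79201,23880)∘(10,3) = (10·79201+11·3·23880, 10·23880+3·79201) = (1580050,476403)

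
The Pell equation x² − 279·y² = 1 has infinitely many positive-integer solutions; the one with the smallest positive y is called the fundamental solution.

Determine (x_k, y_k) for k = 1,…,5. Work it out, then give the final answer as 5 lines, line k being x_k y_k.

√279 = [16; 1,2,2,1,2,2,1,32, …], period ℓ=8 (even) → k=7
a_0=16:  p_0=16·1+0=16,  q_0=16·0+1=1
…
a_2=2:  p_2=2·17+16=50,  q_2=2·1+1=3
…
a_4=1:  p_4=1·117+50=167,  q_4=1·7+3=10
a_5=2:  p_5=2·167+117=451,  q_5=2·10+7=27
a_6=2:  p_6=2·451+167=1069,  q_6=2·27+10=64
a_7=1:  p_7=1·1069+451=1520,  q_7=1·64+27=91
→ (1520, 91).  Check: 1520²=2310400, 279·91²=2310399, difference 1.
n=2: (1520,91)∘(1520,91) = (1520·1520+279·91·91, 1520·91+91·1520) = (4620799,276640)
n=3: (4620799,276640)∘(1520,91) = (1520·4620799+279·91·276640, 1520·276640+91·4620799) = (14047227440,840985509)
n=4: (14047227440,840985509)∘(1520,91) = (1520·14047227440+279·91·840985509, 1520·840985509+91·14047227440) = (42703566796801,2556595670720)
n=5: (42703566796801,2556595670720)∘(1520,91) = (1520·42703566796801+279·91·2556595670720, 1520·2556595670720+91·42703566796801) = (129818829015047600,7772049998003291)

1520 91
4620799 276640
14047227440 840985509
42703566796801 2556595670720
129818829015047600 7772049998003291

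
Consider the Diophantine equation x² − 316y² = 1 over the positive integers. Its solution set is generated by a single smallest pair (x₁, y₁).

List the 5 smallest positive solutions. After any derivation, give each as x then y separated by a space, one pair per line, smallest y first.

12799 720
327628801 18430560
8386642035199 471785474160
214681262489395201 12076764549117120
5495410948816896319999 309141018456514563600

d=316: √d = [17; 1,3,2,8,2,3,1,34] (ℓ=8, even), read p_7/q_7
a_0=17:  p_0=17·1+0=17,  q_0=17·0+1=1
a_1=1:  p_1=1·17+1=18,  q_1=1·1+0=1
a_2=3:  p_2=3·18+17=71,  q_2=3·1+1=4
a_3=2:  p_3=2·71+18=160,  q_3=2·4+1=9
a_4=8:  p_4=8·160+71=1351,  q_4=8·9+4=76
a_5=2:  p_5=2·1351+160=2862,  q_5=2·76+9=161
a_6=3:  p_6=3·2862+1351=9937,  q_6=3·161+76=559
a_7=1:  p_7=1·9937+2862=12799,  q_7=1·559+161=720
(x₁, y₁) = (12799, 720);  12799² − 316·720² = 1 ✓
(x_2, y_2) = (12799·12799 + 316·720·720, 12799·720 + 720·12799) = (327628801, 18430560)
(x_3, y_3) = (12799·327628801 + 316·720·18430560, 12799·18430560 + 720·327628801) = (8386642035199, 471785474160)
(x_4, y_4) = (12799·8386642035199 + 316·720·471785474160, 12799·471785474160 + 720·8386642035199) = (214681262489395201, 12076764549117120)
(x_5, y_5) = (12799·214681262489395201 + 316·720·12076764549117120, 12799·12076764549117120 + 720·214681262489395201) = (5495410948816896319999, 309141018456514563600)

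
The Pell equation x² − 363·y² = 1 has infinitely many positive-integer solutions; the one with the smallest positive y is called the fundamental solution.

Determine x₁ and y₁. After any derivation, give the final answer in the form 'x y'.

362 19

√363 = [19; 19,38, …], period ℓ=2 (even) → k=1
k=0  a_k=19  p_k/q_k = 19/1
k=1  a_k=19  p_k/q_k = 362/19
(x₁, y₁) = (362, 19);  362² − 363·19² = 1 ✓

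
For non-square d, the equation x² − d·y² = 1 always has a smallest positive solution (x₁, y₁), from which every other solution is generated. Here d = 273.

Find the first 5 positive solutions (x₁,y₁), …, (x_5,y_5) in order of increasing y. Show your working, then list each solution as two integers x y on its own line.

d=273: √d = [16; 1,1,10,1,1,32] (ℓ=6, even), read p_5/q_5
k=0  a_k=16  p_k/q_k = 16/1
k=1  a_k=1  p_k/q_k = 17/1
k=2  a_k=1  p_k/q_k = 33/2
k=3  a_k=10  p_k/q_k = 347/21
k=4  a_k=1  p_k/q_k = 380/23
k=5  a_k=1  p_k/q_k = 727/44
fundamental: x₁=727, y₁=44  (since 528529 − 273·1936 = 1)
k=2:  x_2 = 727·727+273·44·44 = 1057057,  y_2 = 727·44+44·727 = 63976
k=3:  x_3 = 727·1057057+273·44·63976 = 1536960151,  y_3 = 727·63976+44·1057057 = 93021060
k=4:  x_4 = 727·1536960151+273·44·93021060 = 2234739002497,  y_4 = 727·93021060+44·1536960151 = 135252557264
k=5:  x_5 = 727·2234739002497+273·44·135252557264 = 3249308972670487,  y_5 = 727·135252557264+44·2234739002497 = 196657125240796

727 44
1057057 63976
1536960151 93021060
2234739002497 135252557264
3249308972670487 196657125240796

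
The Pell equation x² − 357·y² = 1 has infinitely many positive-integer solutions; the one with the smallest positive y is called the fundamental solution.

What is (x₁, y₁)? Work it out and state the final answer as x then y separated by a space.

3401 180

[18; 1,8,2,8,1,36] for √357; ℓ=6 ⇒ convergent index 5
a_0=18:  p_0=18·1+0=18,  q_0=18·0+1=1
…
a_2=8:  p_2=8·19+18=170,  q_2=8·1+1=9
…
a_4=8:  p_4=8·359+170=3042,  q_4=8·19+9=161
a_5=1:  p_5=1·3042+359=3401,  q_5=1·161+19=180
→ (3401, 180).  Check: 3401²=11566801, 357·180²=11566800, difference 1.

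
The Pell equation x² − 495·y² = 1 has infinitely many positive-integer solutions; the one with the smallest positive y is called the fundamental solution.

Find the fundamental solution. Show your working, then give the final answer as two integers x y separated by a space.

√495 → a₀=22, period (4,44); ℓ=2 even so k=1
i=0: a=22 ⇒ p=22, q=1
i=1: a=4 ⇒ p=89, q=4
→ (89, 4).  Check: 89²=7921, 495·4²=7920, difference 1.

89 4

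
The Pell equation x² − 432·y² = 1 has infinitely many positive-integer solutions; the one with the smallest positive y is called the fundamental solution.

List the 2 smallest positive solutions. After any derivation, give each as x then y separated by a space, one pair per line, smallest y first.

1351 65
3650401 175630

[20; 1,3,1,1,1,3,1,40] for √432; ℓ=8 ⇒ convergent index 7
step 0: (20, 1)  from 20·(1,0) + (0,1)
step 1: (21, 1)  from 1·(20,1) + (1,0)
step 2: (83, 4)  from 3·(21,1) + (20,1)
…
step 4: (187, 9)  from 1·(104,5) + (83,4)
…
step 6: (1060, 51)  from 3·(291,14) + (187,9)
step 7: (1351, 65)  from 1·(1060,51) + (291,14)
→ (1351, 65).  Check: 1351²=1825201, 432·65²=1825200, difference 1.
(1351+65√432)^2 = 3650401 + 175630√432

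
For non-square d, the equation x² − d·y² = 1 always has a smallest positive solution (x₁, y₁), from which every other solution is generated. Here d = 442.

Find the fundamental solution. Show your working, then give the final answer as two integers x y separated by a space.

[21; 42] for √442; ℓ=1 ⇒ convergent index 1
a_0=21:  p_0=21·1+0=21,  q_0=21·0+1=1
a_1=42:  p_1=42·21+1=883,  q_1=42·1+0=42
fundamental: x₁=883, y₁=42  (since 779689 − 442·1764 = 1)

883 42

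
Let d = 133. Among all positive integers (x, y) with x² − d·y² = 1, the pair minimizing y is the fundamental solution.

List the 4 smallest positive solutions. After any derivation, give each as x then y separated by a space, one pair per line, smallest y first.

2588599 224460
13401689565601 1162073863080
69383200415647777399 6016286479789825380
359210566425477440164982401 31147506330593762303822160

√133 = [11; 1,1,7,5,1,…,1,1,22, …], period ℓ=16 (even) → k=15
a_0=11:  p_0=11·1+0=11,  q_0=11·0+1=1
a_1=1:  p_1=1·11+1=12,  q_1=1·1+0=1
a_2=1:  p_2=1·12+11=23,  q_2=1·1+1=2
a_3=7:  p_3=7·23+12=173,  q_3=7·2+1=15
…
a_5=1:  p_5=1·888+173=1061,  q_5=1·77+15=92
a_6=1:  p_6=1·1061+888=1949,  q_6=1·92+77=169
a_7=1:  p_7=1·1949+1061=3010,  q_7=1·169+92=261
…
a_9=1:  p_9=1·7969+3010=10979,  q_9=1·691+261=952
a_10=1:  p_10=1·10979+7969=18948,  q_10=1·952+691=1643
…
a_12=5:  p_12=5·29927+18948=168583,  q_12=5·2595+1643=14618
a_13=7:  p_13=7·168583+29927=1210008,  q_13=7·14618+2595=104921
a_14=1:  p_14=1·1210008+168583=1378591,  q_14=1·104921+14618=119539
a_15=1:  p_15=1·1378591+1210008=2588599,  q_15=1·119539+104921=224460
→ (2588599, 224460).  Check: 2588599²=6700844782801, 133·224460²=6700844782800, difference 1.
(x_2, y_2) = (2588599·2588599 + 133·224460·224460, 2588599·224460 + 224460·2588599) = (13401689565601, 1162073863080)
(x_3, y_3) = (2588599·13401689565601 + 133·224460·1162073863080, 2588599·1162073863080 + 224460·13401689565601) = (69383200415647777399, 6016286479789825380)
(x_4, y_4) = (2588599·69383200415647777399 + 133·224460·6016286479789825380, 2588599·6016286479789825380 + 224460·69383200415647777399) = (359210566425477440164982401, 31147506330593762303822160)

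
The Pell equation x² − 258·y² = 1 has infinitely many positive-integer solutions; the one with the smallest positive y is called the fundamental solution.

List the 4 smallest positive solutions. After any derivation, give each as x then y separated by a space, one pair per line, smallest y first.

257 16
132097 8224
67897601 4227120
34899234817 2172731456

√258 = [16; 16,32, …], period ℓ=2 (even) → k=1
k=0  a_k=16  p_k/q_k = 16/1
k=1  a_k=16  p_k/q_k = 257/16
fundamental: x₁=257, y₁=16  (since 66049 − 258·256 = 1)
k=2:  x_2 = 257·257+258·16·16 = 132097,  y_2 = 257·16+16·257 = 8224
k=3:  x_3 = 257·132097+258·16·8224 = 67897601,  y_3 = 257·8224+16·132097 = 4227120
k=4:  x_4 = 257·67897601+258·16·4227120 = 34899234817,  y_4 = 257·4227120+16·67897601 = 2172731456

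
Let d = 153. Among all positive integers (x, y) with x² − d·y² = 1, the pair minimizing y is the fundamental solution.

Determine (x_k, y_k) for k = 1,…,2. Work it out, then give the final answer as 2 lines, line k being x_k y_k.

2177 176
9478657 766304

√153 → a₀=12, period (2,1,2,2,2,1,2,24); ℓ=8 even so k=7
k=0  a_k=12  p_k/q_k = 12/1
…
k=4  a_k=2  p_k/q_k = 235/19
…
k=6  a_k=1  p_k/q_k = 804/65
k=7  a_k=2  p_k/q_k = 2177/176
(x₁, y₁) = (2177, 176);  2177² − 153·176² = 1 ✓
k=2:  x_2 = 2177·2177+153·176·176 = 9478657,  y_2 = 2177·176+176·2177 = 766304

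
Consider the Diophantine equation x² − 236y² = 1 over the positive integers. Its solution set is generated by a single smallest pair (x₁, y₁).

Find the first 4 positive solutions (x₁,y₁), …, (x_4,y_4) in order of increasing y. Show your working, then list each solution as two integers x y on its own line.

561799 36570
631236232801 41089978860
709255768702176199 46168618067101710
796918363201596536611201 51874966922918257173720

[15; 2,1,3,5,1,6,1,5,3,1,2,30] for √236; ℓ=12 ⇒ convergent index 11
step 0: (15, 1)  from 15·(1,0) + (0,1)
step 1: (31, 2)  from 2·(15,1) + (1,0)
step 2: (46, 3)  from 1·(31,2) + (15,1)
step 3: (169, 11)  from 3·(46,3) + (31,2)
…
step 7: (8311, 541)  from 1·(7251,472) + (1060,69)
…
step 9: (154729, 10072)  from 3·(48806,3177) + (8311,541)
step 10: (203535, 13249)  from 1·(154729,10072) + (48806,3177)
step 11: (561799, 36570)  from 2·(203535,13249) + (154729,10072)
fundamental: x₁=561799, y₁=36570  (since 315618116401 − 236·1337364900 = 1)
(561799+36570√236)^2 = 631236232801 + 41089978860√236
(561799+36570√236)^3 = 709255768702176199 + 46168618067101710√236
(561799+36570√236)^4 = 796918363201596536611201 + 51874966922918257173720√236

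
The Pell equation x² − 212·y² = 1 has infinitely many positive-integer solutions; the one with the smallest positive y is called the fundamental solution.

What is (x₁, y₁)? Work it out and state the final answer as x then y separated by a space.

66249 4550

[14; 1,1,3,1,1,…,1,1,28] for √212; ℓ=14 ⇒ convergent index 13
a_0=14:  p_0=14·1+0=14,  q_0=14·0+1=1
a_1=1:  p_1=1·14+1=15,  q_1=1·1+0=1
a_2=1:  p_2=1·15+14=29,  q_2=1·1+1=2
a_3=3:  p_3=3·29+15=102,  q_3=3·2+1=7
a_4=1:  p_4=1·102+29=131,  q_4=1·7+2=9
…
a_6=1:  p_6=1·233+131=364,  q_6=1·16+9=25
a_7=6:  p_7=6·364+233=2417,  q_7=6·25+16=166
a_8=1:  p_8=1·2417+364=2781,  q_8=1·166+25=191
…
a_11=3:  p_11=3·7979+5198=29135,  q_11=3·548+357=2001
a_12=1:  p_12=1·29135+7979=37114,  q_12=1·2001+548=2549
a_13=1:  p_13=1·37114+29135=66249,  q_13=1·2549+2001=4550
(x₁, y₁) = (66249, 4550);  66249² − 212·4550² = 1 ✓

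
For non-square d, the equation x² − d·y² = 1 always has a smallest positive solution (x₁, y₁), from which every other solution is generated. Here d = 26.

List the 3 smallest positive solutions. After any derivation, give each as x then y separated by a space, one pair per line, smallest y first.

√26 → a₀=5, period (10); ℓ=1 odd so k=1
step 0: (5, 1)  from 5·(1,0) + (0,1)
step 1: (51, 10)  from 10·(5,1) + (1,0)
fundamental: x₁=51, y₁=10  (since 2601 − 26·100 = 1)
(51+10√26)^2 = 5201 + 1020√26
(51+10√26)^3 = 530451 + 104030√26

51 10
5201 1020
530451 104030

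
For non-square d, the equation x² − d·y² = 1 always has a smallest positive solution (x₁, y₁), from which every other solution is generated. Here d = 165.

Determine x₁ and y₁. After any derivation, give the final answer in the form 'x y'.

1079 84

[12; 1,5,2,5,1,24] for √165; ℓ=6 ⇒ convergent index 5
a_0=12:  p_0=12·1+0=12,  q_0=12·0+1=1
…
a_2=5:  p_2=5·13+12=77,  q_2=5·1+1=6
a_3=2:  p_3=2·77+13=167,  q_3=2·6+1=13
a_4=5:  p_4=5·167+77=912,  q_4=5·13+6=71
a_5=1:  p_5=1·912+167=1079,  q_5=1·71+13=84
(x₁, y₁) = (1079, 84);  1079² − 165·84² = 1 ✓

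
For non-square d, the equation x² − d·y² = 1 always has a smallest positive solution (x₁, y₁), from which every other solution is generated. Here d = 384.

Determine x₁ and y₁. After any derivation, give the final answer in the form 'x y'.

4801 245

[19; 1,1,2,9,2,1,1,38] for √384; ℓ=8 ⇒ convergent index 7
a_0=19:  p_0=19·1+0=19,  q_0=19·0+1=1
a_1=1:  p_1=1·19+1=20,  q_1=1·1+0=1
…
a_4=9:  p_4=9·98+39=921,  q_4=9·5+2=47
…
a_6=1:  p_6=1·1940+921=2861,  q_6=1·99+47=146
a_7=1:  p_7=1·2861+1940=4801,  q_7=1·146+99=245
(x₁, y₁) = (4801, 245);  4801² − 384·245² = 1 ✓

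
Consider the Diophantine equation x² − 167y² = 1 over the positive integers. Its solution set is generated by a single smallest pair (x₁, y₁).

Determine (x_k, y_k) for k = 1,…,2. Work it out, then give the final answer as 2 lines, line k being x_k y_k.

√167 = [12; 1,11,1,24, …], period ℓ=4 (even) → k=3
i=0: a=12 ⇒ p=12, q=1
i=1: a=1 ⇒ p=13, q=1
i=2: a=11 ⇒ p=155, q=12
i=3: a=1 ⇒ p=168, q=13
fundamental: x₁=168, y₁=13  (since 28224 − 167·169 = 1)
n=2: (168,13)∘(168,13) = (168·168+167·13·13, 168·13+13·168) = (56447,4368)

168 13
56447 4368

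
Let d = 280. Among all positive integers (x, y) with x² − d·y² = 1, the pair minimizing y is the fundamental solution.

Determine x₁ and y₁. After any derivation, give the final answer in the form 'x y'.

251 15

√280 → a₀=16, period (1,2,1,2,1,32); ℓ=6 even so k=5
k=0  a_k=16  p_k/q_k = 16/1
k=1  a_k=1  p_k/q_k = 17/1
…
k=3  a_k=1  p_k/q_k = 67/4
k=4  a_k=2  p_k/q_k = 184/11
k=5  a_k=1  p_k/q_k = 251/15
fundamental: x₁=251, y₁=15  (since 63001 − 280·225 = 1)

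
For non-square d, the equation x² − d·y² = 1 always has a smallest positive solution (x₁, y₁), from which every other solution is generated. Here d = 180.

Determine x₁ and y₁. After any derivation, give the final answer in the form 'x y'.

√180 → a₀=13, period (2,2,2,26); ℓ=4 even so k=3
i=0: a=13 ⇒ p=13, q=1
…
i=2: a=2 ⇒ p=67, q=5
i=3: a=2 ⇒ p=161, q=12
(x₁, y₁) = (161, 12);  161² − 180·12² = 1 ✓

161 12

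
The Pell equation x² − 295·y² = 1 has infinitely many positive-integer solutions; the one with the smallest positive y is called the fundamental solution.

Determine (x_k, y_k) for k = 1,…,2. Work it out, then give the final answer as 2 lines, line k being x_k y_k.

√295 = [17; 5,1,2,3,2,6,2,3,2,1,5,34, …], period ℓ=12 (even) → k=11
step 0: (17, 1)  from 17·(1,0) + (0,1)
step 1: (86, 5)  from 5·(17,1) + (1,0)
…
step 4: (979, 57)  from 3·(292,17) + (103,6)
step 5: (2250, 131)  from 2·(979,57) + (292,17)
step 6: (14479, 843)  from 6·(2250,131) + (979,57)
…
step 8: (108103, 6294)  from 3·(31208,1817) + (14479,843)
…
step 10: (355517, 20699)  from 1·(247414,14405) + (108103,6294)
step 11: (2024999, 117900)  from 5·(355517,20699) + (247414,14405)
fundamental: x₁=2024999, y₁=117900  (since 4100620950001 − 295·13900410000 = 1)
n=2: (2024999,117900)∘(2024999,117900) = (2024999·2024999+295·117900·117900, 2024999·117900+117900·2024999) = (8201241900001,477494764200)

2024999 117900
8201241900001 477494764200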